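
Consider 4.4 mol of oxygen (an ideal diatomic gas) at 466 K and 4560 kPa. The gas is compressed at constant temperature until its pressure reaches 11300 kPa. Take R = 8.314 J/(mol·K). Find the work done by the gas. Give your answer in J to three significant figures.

W ≈ -15500 J

Isothermal process: W = nRT ln(V₂/V₁) = nRT ln(P₁/P₂).
W = (4.4)(8.314)(466) × ln(4560/11300)
  = 17047 × ln(0.4035) = 17047 × -0.9075
W_by_gas = -15470 J.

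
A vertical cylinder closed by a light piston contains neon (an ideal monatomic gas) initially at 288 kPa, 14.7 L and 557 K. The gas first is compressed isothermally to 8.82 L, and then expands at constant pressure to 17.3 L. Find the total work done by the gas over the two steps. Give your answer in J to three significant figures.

W_total ≈ 1910 J

Step 1 (isothermal): W = P₁V₁ ln(V₂/V₁) = (4234) ln(8.82/14.7) = -2163 J.
After step 1: P = 480 kPa, V = 8.82 L, T = 557 K.
Step 2 (isobaric): W = PΔV = (480 kPa)(17.3 − 8.82 L) = 4070 J.
W_total = -2163 + 4070 = 1908 J.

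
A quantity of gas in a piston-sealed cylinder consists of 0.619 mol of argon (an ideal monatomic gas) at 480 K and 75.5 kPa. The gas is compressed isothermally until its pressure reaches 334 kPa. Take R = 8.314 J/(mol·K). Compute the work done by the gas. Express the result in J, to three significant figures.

Isothermal process: W = nRT ln(V₂/V₁) = nRT ln(P₁/P₂).
W = (0.619)(8.314)(480) × ln(75.5/334)
  = 2470 × ln(0.226) = 2470 × -1.487
W_by_gas = -3673 J.

W ≈ -3670 J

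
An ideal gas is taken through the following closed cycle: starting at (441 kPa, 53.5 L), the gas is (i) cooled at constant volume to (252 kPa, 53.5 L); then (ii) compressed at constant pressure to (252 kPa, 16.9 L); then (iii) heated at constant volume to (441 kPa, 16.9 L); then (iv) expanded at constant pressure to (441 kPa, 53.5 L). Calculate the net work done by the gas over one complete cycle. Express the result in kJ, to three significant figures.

W_net ≈ 6.92 kJ

Constant-volume legs do no work.
W(ii) = (252)(16.9 − 53.5) = -9223 J; W(iv) = (441)(53.5 − 16.9) = 16141 J.
W_net = -9223 + 16141 = 6917 J (the clockwise enclosed area).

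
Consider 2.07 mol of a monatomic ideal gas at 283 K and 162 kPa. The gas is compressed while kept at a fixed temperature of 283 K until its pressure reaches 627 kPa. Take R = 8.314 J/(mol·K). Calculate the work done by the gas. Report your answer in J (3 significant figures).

Isothermal process: W = nRT ln(V₂/V₁) = nRT ln(P₁/P₂).
W = (2.07)(8.314)(283) × ln(162/627)
  = 4870 × ln(0.2584) = 4870 × -1.353
W_by_gas = -6591 J.

W ≈ -6590 J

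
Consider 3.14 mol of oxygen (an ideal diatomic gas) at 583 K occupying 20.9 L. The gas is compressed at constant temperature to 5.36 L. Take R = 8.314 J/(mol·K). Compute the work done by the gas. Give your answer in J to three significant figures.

Isothermal: W = nRT ln(V₂/V₁).
W = (3.14)(8.314)(583) × ln(5.36/20.9)
  = 15220 × -1.361
W_by_gas = -20711 J.

W ≈ -20700 J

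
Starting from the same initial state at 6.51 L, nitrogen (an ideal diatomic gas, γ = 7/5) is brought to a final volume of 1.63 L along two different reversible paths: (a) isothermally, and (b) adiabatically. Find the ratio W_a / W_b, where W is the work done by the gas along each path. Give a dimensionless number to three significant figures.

Path (a) isothermal: W = P₁V₁ ln(V₂/V₁) → W_a/(P₁V₁) = -1.385.
Path (b) adiabatic: W = P₁V₁(1 − (V₁/V₂)^(γ−1))/(γ−1) → W_b/(P₁V₁) = -1.85.
W_a / W_b = -1.385 / -1.85 = 0.7485.

W_a / W_b ≈ 0.748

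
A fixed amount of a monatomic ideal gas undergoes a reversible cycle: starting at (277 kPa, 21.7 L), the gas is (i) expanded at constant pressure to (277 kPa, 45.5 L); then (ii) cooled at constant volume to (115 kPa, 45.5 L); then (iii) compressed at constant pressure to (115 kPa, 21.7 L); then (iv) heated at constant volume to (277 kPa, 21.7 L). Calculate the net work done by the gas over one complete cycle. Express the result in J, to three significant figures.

Constant-volume legs do no work.
W(i) = (277)(45.5 − 21.7) = 6593 J; W(iii) = (115)(21.7 − 45.5) = -2737 J.
W_net = 6593 − 2737 = 3856 J (the clockwise enclosed area).

W_net ≈ 3860 J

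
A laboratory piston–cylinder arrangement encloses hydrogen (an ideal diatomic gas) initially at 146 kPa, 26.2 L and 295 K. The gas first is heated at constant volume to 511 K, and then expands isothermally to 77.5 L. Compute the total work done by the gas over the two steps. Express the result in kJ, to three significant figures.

W_total ≈ 7.19 kJ

Step 1 (isochoric): W = 0 (constant volume).
After step 1: P = 252.9 kPa (V unchanged).
Step 2 (isothermal): W = P₁V₁ ln(V₂/V₁) = (6626) ln(77.5/26.2) = 7186 J.
W_total = 0 + 7186 = 7186 J.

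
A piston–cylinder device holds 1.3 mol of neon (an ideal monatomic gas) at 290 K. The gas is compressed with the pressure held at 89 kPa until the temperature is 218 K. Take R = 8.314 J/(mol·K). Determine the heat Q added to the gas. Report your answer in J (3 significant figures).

Q ≈ -1950 J

Isobaric: W = nRΔT = (1.3)(8.314)(-72) = -778.2 J.
ΔU = nCᵥΔT with Cᵥ = 3R/2: ΔU = (1.3)(12.47)(-72) = -1167 J.
Q = ΔU + W = -1167 − 778.2 = -1945 J.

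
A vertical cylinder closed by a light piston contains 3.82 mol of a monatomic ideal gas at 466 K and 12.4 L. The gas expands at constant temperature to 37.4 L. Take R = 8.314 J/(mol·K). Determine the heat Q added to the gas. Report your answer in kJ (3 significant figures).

Isothermal ⇒ ΔU = 0, so Q = W = nRT ln(V₂/V₁).
Q = (3.82)(8.314)(466) ln(37.4/12.4) = 14800 × 1.104 = 16339 J.

Q ≈ 16.3 kJ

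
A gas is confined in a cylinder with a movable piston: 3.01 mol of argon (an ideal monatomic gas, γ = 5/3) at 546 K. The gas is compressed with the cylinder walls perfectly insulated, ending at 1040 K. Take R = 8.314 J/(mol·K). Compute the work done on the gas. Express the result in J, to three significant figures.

Adiabatic ⇒ Q = 0, so W_by = −ΔU = nCᵥ(T₁ − T₂).
Cᵥ = 3R/2 = 12.47 J/(mol·K).
W = (3.01)(12.47)(546 − 1040) = -18544 J.
Work on gas = −W_by = 18544 J.

W ≈ 18500 J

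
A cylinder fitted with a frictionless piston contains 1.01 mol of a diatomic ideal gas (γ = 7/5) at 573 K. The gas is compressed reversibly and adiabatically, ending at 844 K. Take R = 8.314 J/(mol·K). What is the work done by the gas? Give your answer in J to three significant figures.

W ≈ -5690 J

Adiabatic ⇒ Q = 0, so W_by = −ΔU = nCᵥ(T₁ − T₂).
Cᵥ = 5R/2 = 20.79 J/(mol·K).
W = (1.01)(20.79)(573 − 844) = -5689 J.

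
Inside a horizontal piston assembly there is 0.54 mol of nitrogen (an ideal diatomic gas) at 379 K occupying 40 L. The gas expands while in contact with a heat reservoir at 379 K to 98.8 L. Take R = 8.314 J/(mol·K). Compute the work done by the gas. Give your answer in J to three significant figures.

W ≈ 1540 J

Isothermal: W = nRT ln(V₂/V₁).
W = (0.54)(8.314)(379) × ln(98.8/40)
  = 1702 × 0.9042
W_by_gas = 1539 J.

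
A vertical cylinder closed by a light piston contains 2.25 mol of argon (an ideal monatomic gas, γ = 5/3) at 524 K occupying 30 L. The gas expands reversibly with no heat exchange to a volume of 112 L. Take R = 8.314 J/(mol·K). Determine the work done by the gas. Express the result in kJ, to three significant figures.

Adiabatic: TV^(γ−1) = const with γ = 5/3.
T₂ = T₁ (V₁/V₂)^(γ−1) = 524 × (30/112)^0.667 = 524 × 0.4155 = 217.7 K.
W_by = nCᵥ(T₁ − T₂) = (2.25)(12.47)(524 − 217.7) = 8594 J.

W ≈ 8.59 kJ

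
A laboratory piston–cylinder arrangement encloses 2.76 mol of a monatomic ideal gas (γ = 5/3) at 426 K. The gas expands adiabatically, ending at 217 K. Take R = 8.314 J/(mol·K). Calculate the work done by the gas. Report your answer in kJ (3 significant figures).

Adiabatic ⇒ Q = 0, so W_by = −ΔU = nCᵥ(T₁ − T₂).
Cᵥ = 3R/2 = 12.47 J/(mol·K).
W = (2.76)(12.47)(426 − 217) = 7194 J.

W ≈ 7.19 kJ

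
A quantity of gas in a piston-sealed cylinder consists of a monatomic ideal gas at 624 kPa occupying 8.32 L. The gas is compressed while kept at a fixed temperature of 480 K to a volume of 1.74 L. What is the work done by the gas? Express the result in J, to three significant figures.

W ≈ -8120 J

Isothermal: W = nRT ln(V₂/V₁) = P₁V₁ ln(V₂/V₁).
P₁V₁ = (624 kPa)(8.32 L) = 5192 J.
W = 5192 × ln(1.74/8.32) = 5192 × -1.565
W_by_gas = -8124 J.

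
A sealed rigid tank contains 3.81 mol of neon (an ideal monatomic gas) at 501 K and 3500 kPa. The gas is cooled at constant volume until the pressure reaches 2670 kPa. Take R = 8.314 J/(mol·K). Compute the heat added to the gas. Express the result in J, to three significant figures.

Q ≈ -5650 J

Constant volume ⇒ W = 0, so Q = ΔU = nCᵥΔT with Cᵥ = 3R/2 = 12.47 J/(mol·K).
At constant V, T₂/T₁ = P₂/P₁ ⇒ ΔT = T₁(P₂/P₁ − 1) = 501·(2670/3500 − 1) = -118.8 K.
ΔU = (3.81)(12.47)(-118.8) = -5645 J.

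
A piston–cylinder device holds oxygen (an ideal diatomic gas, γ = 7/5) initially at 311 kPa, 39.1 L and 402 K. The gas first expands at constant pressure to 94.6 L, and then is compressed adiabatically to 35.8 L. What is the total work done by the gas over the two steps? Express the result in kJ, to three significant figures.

W_total ≈ -17.7 kJ

Step 1 (isobaric): W = PΔV = (311 kPa)(94.6 − 39.1 L) = 17260 J.
After step 1: P = 311 kPa, V = 94.6 L, T = 972.6 K.
Step 2 (adiabatic): W = (P₁V₁ − P₂V₂)/(γ−1) = (29421 − 43397)/0.4 = -34940 J.
W_total = 17260 − 34940 = -17679 J.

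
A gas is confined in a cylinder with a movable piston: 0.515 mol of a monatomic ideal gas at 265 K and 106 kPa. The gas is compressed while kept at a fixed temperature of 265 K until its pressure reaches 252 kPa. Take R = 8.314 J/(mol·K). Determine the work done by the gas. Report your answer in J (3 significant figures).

Isothermal process: W = nRT ln(V₂/V₁) = nRT ln(P₁/P₂).
W = (0.515)(8.314)(265) × ln(106/252)
  = 1135 × ln(0.4206) = 1135 × -0.866
W_by_gas = -982.6 J.

W ≈ -983 J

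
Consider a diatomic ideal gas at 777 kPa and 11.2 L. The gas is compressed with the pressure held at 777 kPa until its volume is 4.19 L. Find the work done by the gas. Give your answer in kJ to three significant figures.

Isobaric: W = P ΔV.
W = (777 kPa)(4.19 − 11.2 L) = (777)(-7.01) = -5447 J.

W ≈ -5.45 kJ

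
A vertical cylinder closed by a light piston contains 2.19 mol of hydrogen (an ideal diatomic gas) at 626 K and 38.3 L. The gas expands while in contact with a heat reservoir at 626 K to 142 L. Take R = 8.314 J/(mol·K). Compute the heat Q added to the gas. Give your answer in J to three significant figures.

Isothermal ⇒ ΔU = 0, so Q = W = nRT ln(V₂/V₁).
Q = (2.19)(8.314)(626) ln(142/38.3) = 11398 × 1.31 = 14936 J.

Q ≈ 14900 J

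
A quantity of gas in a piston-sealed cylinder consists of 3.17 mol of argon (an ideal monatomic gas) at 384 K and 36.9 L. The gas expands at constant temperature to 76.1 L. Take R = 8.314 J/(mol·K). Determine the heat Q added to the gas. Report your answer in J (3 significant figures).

Isothermal ⇒ ΔU = 0, so Q = W = nRT ln(V₂/V₁).
Q = (3.17)(8.314)(384) ln(76.1/36.9) = 10120 × 0.7238 = 7326 J.

Q ≈ 7330 J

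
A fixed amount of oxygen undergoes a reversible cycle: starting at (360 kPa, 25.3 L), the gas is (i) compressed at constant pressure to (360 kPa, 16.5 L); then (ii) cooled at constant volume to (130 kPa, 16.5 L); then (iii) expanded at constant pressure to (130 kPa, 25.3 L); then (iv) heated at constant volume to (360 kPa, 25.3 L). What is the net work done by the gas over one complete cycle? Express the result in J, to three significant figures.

W_net ≈ -2020 J

Constant-volume legs do no work.
W(i) = (360)(16.5 − 25.3) = -3168 J; W(iii) = (130)(25.3 − 16.5) = 1144 J.
W_net = -3168 + 1144 = -2024 J (the counter-clockwise enclosed area).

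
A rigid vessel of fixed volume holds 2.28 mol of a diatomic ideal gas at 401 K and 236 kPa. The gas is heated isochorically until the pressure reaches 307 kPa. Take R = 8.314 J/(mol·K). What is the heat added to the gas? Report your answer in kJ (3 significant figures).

Q ≈ 5.72 kJ

Constant volume ⇒ W = 0, so Q = ΔU = nCᵥΔT with Cᵥ = 5R/2 = 20.79 J/(mol·K).
At constant V, T₂/T₁ = P₂/P₁ ⇒ ΔT = T₁(P₂/P₁ − 1) = 401·(307/236 − 1) = 120.6 K.
ΔU = (2.28)(20.79)(120.6) = 5717 J.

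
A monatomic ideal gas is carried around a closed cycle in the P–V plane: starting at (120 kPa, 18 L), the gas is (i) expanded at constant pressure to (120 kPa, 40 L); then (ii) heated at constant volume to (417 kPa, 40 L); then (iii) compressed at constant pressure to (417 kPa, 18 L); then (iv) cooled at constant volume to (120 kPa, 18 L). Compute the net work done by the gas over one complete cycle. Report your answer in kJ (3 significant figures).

Constant-volume legs do no work.
W(i) = (120)(40 − 18) = 2640 J; W(iii) = (417)(18 − 40) = -9174 J.
W_net = 2640 − 9174 = -6534 J (the counter-clockwise enclosed area).

W_net ≈ -6.53 kJ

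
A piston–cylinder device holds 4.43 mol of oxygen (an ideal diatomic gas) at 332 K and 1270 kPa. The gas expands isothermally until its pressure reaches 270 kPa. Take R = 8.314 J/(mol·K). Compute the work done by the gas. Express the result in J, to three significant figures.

W ≈ 18900 J

Isothermal process: W = nRT ln(V₂/V₁) = nRT ln(P₁/P₂).
W = (4.43)(8.314)(332) × ln(1270/270)
  = 12228 × ln(4.704) = 12228 × 1.548
W_by_gas = 18933 J.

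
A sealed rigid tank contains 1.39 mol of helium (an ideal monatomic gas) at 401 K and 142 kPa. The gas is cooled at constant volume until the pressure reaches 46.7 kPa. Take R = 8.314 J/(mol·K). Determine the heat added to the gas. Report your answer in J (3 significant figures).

Q ≈ -4670 J

Constant volume ⇒ W = 0, so Q = ΔU = nCᵥΔT with Cᵥ = 3R/2 = 12.47 J/(mol·K).
At constant V, T₂/T₁ = P₂/P₁ ⇒ ΔT = T₁(P₂/P₁ − 1) = 401·(46.7/142 − 1) = -269.1 K.
ΔU = (1.39)(12.47)(-269.1) = -4665 J.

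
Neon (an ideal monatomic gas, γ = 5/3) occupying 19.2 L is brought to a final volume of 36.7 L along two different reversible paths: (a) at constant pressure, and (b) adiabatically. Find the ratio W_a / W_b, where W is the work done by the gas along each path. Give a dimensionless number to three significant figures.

Path (a) isobaric: W = P₁(V₂ − V₁) → W_a/(P₁V₁) = 0.9115.
Path (b) adiabatic: W = P₁V₁(1 − (V₁/V₂)^(γ−1))/(γ−1) → W_b/(P₁V₁) = 0.5261.
W_a / W_b = 0.9115 / 0.5261 = 1.732.

W_a / W_b ≈ 1.73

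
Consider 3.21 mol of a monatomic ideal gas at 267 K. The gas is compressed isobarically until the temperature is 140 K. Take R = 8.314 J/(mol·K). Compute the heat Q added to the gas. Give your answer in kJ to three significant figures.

Q ≈ -8.47 kJ

Isobaric: W = nRΔT = (3.21)(8.314)(-127) = -3389 J.
ΔU = nCᵥΔT with Cᵥ = 3R/2: ΔU = (3.21)(12.47)(-127) = -5084 J.
Q = ΔU + W = -5084 − 3389 = -8473 J.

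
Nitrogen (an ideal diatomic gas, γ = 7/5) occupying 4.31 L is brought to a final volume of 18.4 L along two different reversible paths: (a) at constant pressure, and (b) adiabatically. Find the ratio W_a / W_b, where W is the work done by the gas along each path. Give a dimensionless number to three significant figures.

Path (a) isobaric: W = P₁(V₂ − V₁) → W_a/(P₁V₁) = 3.269.
Path (b) adiabatic: W = P₁V₁(1 − (V₁/V₂)^(γ−1))/(γ−1) → W_b/(P₁V₁) = 1.101.
W_a / W_b = 3.269 / 1.101 = 2.969.

W_a / W_b ≈ 2.97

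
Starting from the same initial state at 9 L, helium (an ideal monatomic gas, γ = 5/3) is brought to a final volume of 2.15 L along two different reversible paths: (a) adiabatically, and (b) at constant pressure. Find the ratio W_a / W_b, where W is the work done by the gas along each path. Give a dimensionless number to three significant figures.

W_a / W_b ≈ 3.15

Path (a) adiabatic: W = P₁V₁(1 − (V₁/V₂)^(γ−1))/(γ−1) → W_a/(P₁V₁) = -2.396.
Path (b) isobaric: W = P₁(V₂ − V₁) → W_b/(P₁V₁) = -0.7611.
W_a / W_b = -2.396 / -0.7611 = 3.148.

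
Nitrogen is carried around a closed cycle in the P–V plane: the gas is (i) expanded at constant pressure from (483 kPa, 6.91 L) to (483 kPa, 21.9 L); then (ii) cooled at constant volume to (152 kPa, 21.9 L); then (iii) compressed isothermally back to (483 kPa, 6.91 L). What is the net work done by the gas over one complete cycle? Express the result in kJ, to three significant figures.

W_net ≈ 3.40 kJ

Leg (i): W = PΔV = (483)(21.9 − 6.91) = 7240 J.
Leg (ii): W = 0.
Leg (iii): W = PᵢVᵢ ln(V_f/Vᵢ) = (3329) ln(6.91/21.9) = -3840 J.
W_net = 7240 − 3840 = 3400 J.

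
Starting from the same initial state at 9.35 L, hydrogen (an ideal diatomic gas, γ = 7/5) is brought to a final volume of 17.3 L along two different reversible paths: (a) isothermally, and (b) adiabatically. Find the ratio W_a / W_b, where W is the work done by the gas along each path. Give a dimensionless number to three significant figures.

W_a / W_b ≈ 1.13

Path (a) isothermal: W = P₁V₁ ln(V₂/V₁) → W_a/(P₁V₁) = 0.6153.
Path (b) adiabatic: W = P₁V₁(1 − (V₁/V₂)^(γ−1))/(γ−1) → W_b/(P₁V₁) = 0.5455.
W_a / W_b = 0.6153 / 0.5455 = 1.128.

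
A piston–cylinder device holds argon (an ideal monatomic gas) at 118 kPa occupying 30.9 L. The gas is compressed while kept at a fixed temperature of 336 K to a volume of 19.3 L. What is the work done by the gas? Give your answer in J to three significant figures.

Isothermal: W = nRT ln(V₂/V₁) = P₁V₁ ln(V₂/V₁).
P₁V₁ = (118 kPa)(30.9 L) = 3646 J.
W = 3646 × ln(19.3/30.9) = 3646 × -0.4707
W_by_gas = -1716 J.

W ≈ -1720 J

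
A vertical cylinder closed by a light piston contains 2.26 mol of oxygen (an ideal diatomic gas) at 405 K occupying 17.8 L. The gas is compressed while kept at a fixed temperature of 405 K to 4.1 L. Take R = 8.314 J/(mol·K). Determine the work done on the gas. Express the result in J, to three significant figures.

Isothermal: W = nRT ln(V₂/V₁).
W = (2.26)(8.314)(405) × ln(4.1/17.8)
  = 7610 × -1.468
W_by_gas = -11173 J; work on gas = −W_by = 11173 J.

W ≈ 11200 J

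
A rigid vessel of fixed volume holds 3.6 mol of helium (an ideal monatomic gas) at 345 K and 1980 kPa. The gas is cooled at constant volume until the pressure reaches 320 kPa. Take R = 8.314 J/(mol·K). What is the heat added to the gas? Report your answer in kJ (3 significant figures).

Q ≈ -13.0 kJ

Constant volume ⇒ W = 0, so Q = ΔU = nCᵥΔT with Cᵥ = 3R/2 = 12.47 J/(mol·K).
At constant V, T₂/T₁ = P₂/P₁ ⇒ ΔT = T₁(P₂/P₁ − 1) = 345·(320/1980 − 1) = -289.2 K.
ΔU = (3.6)(12.47)(-289.2) = -12986 J.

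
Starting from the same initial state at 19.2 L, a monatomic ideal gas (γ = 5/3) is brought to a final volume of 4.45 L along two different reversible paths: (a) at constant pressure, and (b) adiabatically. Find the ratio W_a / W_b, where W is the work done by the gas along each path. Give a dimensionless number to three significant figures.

Path (a) isobaric: W = P₁(V₂ − V₁) → W_a/(P₁V₁) = -0.7682.
Path (b) adiabatic: W = P₁V₁(1 − (V₁/V₂)^(γ−1))/(γ−1) → W_b/(P₁V₁) = -2.475.
W_a / W_b = -0.7682 / -2.475 = 0.3103.

W_a / W_b ≈ 0.310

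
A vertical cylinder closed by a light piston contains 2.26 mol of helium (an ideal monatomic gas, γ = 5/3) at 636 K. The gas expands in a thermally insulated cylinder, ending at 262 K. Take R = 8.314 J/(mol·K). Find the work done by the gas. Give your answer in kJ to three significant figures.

W ≈ 10.5 kJ

Adiabatic ⇒ Q = 0, so W_by = −ΔU = nCᵥ(T₁ − T₂).
Cᵥ = 3R/2 = 12.47 J/(mol·K).
W = (2.26)(12.47)(636 − 262) = 10541 J.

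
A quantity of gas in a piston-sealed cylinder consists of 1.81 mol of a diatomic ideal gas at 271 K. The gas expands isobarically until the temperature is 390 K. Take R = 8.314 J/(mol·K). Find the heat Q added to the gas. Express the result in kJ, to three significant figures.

Q ≈ 6.27 kJ

Isobaric: W = nRΔT = (1.81)(8.314)(119) = 1791 J.
ΔU = nCᵥΔT with Cᵥ = 5R/2: ΔU = (1.81)(20.79)(119) = 4477 J.
Q = ΔU + W = 4477 + 1791 = 6268 J.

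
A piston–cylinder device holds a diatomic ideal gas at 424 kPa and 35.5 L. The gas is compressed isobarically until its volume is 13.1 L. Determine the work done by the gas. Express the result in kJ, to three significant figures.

W ≈ -9.50 kJ

Isobaric: W = P ΔV.
W = (424 kPa)(13.1 − 35.5 L) = (424)(-22.4) = -9498 J.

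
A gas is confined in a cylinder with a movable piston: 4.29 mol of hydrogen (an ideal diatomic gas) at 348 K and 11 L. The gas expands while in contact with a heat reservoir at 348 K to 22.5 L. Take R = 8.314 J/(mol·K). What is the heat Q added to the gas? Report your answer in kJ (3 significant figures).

Isothermal ⇒ ΔU = 0, so Q = W = nRT ln(V₂/V₁).
Q = (4.29)(8.314)(348) ln(22.5/11) = 12412 × 0.7156 = 8882 J.

Q ≈ 8.88 kJ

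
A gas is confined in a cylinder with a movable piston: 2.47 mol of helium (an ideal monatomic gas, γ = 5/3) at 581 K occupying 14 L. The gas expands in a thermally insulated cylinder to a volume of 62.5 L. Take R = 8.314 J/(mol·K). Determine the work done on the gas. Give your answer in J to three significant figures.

W ≈ -11300 J

Adiabatic: TV^(γ−1) = const with γ = 5/3.
T₂ = T₁ (V₁/V₂)^(γ−1) = 581 × (14/62.5)^0.667 = 581 × 0.3688 = 214.3 K.
W_by = nCᵥ(T₁ − T₂) = (2.47)(12.47)(581 − 214.3) = 11296 J.
Work on gas = −W_by = -11296 J.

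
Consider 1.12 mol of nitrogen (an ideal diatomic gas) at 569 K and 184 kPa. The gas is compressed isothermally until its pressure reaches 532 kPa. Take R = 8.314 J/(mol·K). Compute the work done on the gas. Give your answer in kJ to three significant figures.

W ≈ 5.63 kJ

Isothermal process: W = nRT ln(V₂/V₁) = nRT ln(P₁/P₂).
W = (1.12)(8.314)(569) × ln(184/532)
  = 5298 × ln(0.3459) = 5298 × -1.062
W_by_gas = -5625 J; work on gas = −W_by = 5625 J.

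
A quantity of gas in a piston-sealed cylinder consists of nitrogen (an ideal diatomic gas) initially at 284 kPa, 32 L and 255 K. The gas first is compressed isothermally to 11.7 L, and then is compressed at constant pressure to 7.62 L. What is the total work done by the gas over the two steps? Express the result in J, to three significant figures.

W_total ≈ -12300 J

Step 1 (isothermal): W = P₁V₁ ln(V₂/V₁) = (9088) ln(11.7/32) = -9144 J.
After step 1: P = 776.8 kPa, V = 11.7 L, T = 255 K.
Step 2 (isobaric): W = PΔV = (776.8 kPa)(7.62 − 11.7 L) = -3169 J.
W_total = -9144 − 3169 = -12313 J.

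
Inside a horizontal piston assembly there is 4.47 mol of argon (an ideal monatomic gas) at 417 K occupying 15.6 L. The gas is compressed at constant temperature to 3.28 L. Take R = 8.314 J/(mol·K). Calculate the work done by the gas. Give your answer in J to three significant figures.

Isothermal: W = nRT ln(V₂/V₁).
W = (4.47)(8.314)(417) × ln(3.28/15.6)
  = 15497 × -1.559
W_by_gas = -24167 J.

W ≈ -24200 J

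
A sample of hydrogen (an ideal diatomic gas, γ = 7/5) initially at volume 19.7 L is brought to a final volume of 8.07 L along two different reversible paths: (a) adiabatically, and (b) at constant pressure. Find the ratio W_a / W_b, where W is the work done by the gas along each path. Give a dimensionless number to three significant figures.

W_a / W_b ≈ 1.82

Path (a) adiabatic: W = P₁V₁(1 − (V₁/V₂)^(γ−1))/(γ−1) → W_a/(P₁V₁) = -1.073.
Path (b) isobaric: W = P₁(V₂ − V₁) → W_b/(P₁V₁) = -0.5904.
W_a / W_b = -1.073 / -0.5904 = 1.817.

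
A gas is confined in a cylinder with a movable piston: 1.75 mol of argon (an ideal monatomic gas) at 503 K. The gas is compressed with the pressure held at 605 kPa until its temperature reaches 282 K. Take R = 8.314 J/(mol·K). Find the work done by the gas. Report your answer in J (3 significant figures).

Isobaric: W = P ΔV = nR ΔT.
W = (1.75)(8.314)(282 − 503) = -3215 J.

W ≈ -3220 J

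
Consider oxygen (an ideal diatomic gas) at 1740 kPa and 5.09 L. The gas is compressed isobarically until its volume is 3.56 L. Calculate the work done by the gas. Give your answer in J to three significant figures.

W ≈ -2660 J

Isobaric: W = P ΔV.
W = (1740 kPa)(3.56 − 5.09 L) = (1740)(-1.53) = -2662 J.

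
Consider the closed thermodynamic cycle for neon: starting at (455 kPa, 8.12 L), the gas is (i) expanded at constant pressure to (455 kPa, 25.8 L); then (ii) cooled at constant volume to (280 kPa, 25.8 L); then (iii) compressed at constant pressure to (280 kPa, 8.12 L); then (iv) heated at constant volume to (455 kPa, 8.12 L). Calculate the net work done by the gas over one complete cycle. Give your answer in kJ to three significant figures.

W_net ≈ 3.09 kJ

Constant-volume legs do no work.
W(i) = (455)(25.8 − 8.12) = 8044 J; W(iii) = (280)(8.12 − 25.8) = -4950 J.
W_net = 8044 − 4950 = 3094 J (the clockwise enclosed area).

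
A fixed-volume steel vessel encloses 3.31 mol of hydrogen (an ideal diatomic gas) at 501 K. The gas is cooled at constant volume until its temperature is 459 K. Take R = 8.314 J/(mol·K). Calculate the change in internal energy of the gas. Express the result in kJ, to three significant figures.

ΔU ≈ -2.89 kJ

Constant volume ⇒ W = 0, so Q = ΔU = nCᵥΔT with Cᵥ = 5R/2 = 20.79 J/(mol·K).
ΔU = (3.31)(20.79)(459 − 501) = -2890 J.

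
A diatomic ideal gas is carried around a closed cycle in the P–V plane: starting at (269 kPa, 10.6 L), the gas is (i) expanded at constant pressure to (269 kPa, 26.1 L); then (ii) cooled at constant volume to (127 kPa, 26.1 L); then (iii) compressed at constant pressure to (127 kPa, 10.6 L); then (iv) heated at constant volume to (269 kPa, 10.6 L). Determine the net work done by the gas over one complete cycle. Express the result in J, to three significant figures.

Constant-volume legs do no work.
W(i) = (269)(26.1 − 10.6) = 4170 J; W(iii) = (127)(10.6 − 26.1) = -1969 J.
W_net = 4170 − 1969 = 2201 J (the clockwise enclosed area).

W_net ≈ 2200 J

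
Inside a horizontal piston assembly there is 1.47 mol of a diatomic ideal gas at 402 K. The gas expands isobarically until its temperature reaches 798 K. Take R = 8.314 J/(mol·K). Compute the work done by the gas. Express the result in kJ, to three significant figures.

Isobaric: W = P ΔV = nR ΔT.
W = (1.47)(8.314)(798 − 402) = 4840 J.

W ≈ 4.84 kJ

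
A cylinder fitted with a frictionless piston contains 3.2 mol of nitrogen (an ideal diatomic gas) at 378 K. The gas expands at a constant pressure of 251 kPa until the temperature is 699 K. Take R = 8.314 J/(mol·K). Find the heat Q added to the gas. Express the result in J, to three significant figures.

Isobaric: W = nRΔT = (3.2)(8.314)(321) = 8540 J.
ΔU = nCᵥΔT with Cᵥ = 5R/2: ΔU = (3.2)(20.79)(321) = 21350 J.
Q = ΔU + W = 21350 + 8540 = 29890 J.

Q ≈ 29900 J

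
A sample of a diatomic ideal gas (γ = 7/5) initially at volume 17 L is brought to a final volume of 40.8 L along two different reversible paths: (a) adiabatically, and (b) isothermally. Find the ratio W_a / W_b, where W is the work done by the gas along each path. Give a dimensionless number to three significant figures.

Path (a) adiabatic: W = P₁V₁(1 − (V₁/V₂)^(γ−1))/(γ−1) → W_a/(P₁V₁) = 0.7386.
Path (b) isothermal: W = P₁V₁ ln(V₂/V₁) → W_b/(P₁V₁) = 0.8755.
W_a / W_b = 0.7386 / 0.8755 = 0.8437.

W_a / W_b ≈ 0.844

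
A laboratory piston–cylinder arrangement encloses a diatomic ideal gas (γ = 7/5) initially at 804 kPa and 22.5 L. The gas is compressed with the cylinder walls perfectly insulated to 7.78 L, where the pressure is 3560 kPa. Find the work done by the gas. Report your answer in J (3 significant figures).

Adiabatic: W = (P₁V₁ − P₂V₂)/(γ − 1) with γ = 7/5.
P₁V₁ = 18090 J, P₂V₂ = 27697 J.
W = (18090 − 27697) / 0.4 = -24017 J.

W ≈ -24000 J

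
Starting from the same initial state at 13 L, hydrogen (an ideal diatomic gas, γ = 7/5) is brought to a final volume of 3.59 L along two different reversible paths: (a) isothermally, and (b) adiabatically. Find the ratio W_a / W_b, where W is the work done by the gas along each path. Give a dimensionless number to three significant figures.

W_a / W_b ≈ 0.765

Path (a) isothermal: W = P₁V₁ ln(V₂/V₁) → W_a/(P₁V₁) = -1.287.
Path (b) adiabatic: W = P₁V₁(1 − (V₁/V₂)^(γ−1))/(γ−1) → W_b/(P₁V₁) = -1.683.
W_a / W_b = -1.287 / -1.683 = 0.7646.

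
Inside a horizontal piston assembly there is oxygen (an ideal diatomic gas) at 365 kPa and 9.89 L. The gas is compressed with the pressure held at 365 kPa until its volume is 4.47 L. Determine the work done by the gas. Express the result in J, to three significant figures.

W ≈ -1980 J

Isobaric: W = P ΔV.
W = (365 kPa)(4.47 − 9.89 L) = (365)(-5.42) = -1978 J.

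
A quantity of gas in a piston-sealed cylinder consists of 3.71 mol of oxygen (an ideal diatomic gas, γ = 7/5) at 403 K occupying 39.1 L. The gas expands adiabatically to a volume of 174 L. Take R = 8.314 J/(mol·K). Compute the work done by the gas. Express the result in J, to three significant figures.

W ≈ 14000 J

Adiabatic: TV^(γ−1) = const with γ = 7/5.
T₂ = T₁ (V₁/V₂)^(γ−1) = 403 × (39.1/174)^0.4 = 403 × 0.5504 = 221.8 K.
W_by = nCᵥ(T₁ − T₂) = (3.71)(20.79)(403 − 221.8) = 13973 J.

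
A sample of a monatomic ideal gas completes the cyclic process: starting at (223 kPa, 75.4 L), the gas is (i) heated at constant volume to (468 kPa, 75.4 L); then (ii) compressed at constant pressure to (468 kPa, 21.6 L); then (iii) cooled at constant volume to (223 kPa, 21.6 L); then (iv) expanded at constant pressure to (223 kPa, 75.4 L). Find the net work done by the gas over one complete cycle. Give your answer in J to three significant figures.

W_net ≈ -13200 J

Constant-volume legs do no work.
W(ii) = (468)(21.6 − 75.4) = -25178 J; W(iv) = (223)(75.4 − 21.6) = 11997 J.
W_net = -25178 + 11997 = -13181 J (the counter-clockwise enclosed area).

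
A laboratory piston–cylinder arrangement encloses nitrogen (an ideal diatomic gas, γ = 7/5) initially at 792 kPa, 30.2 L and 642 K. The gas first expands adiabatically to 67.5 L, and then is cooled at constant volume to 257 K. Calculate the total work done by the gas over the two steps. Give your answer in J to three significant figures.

W_total ≈ 16400 J

Step 1 (adiabatic): W = (P₁V₁ − P₂V₂)/(γ−1) = (23918 − 17339)/0.4 = 16450 J.
Step 2 (isochoric): W = 0 (constant volume).
W_total = 16450 + 0 = 16450 J.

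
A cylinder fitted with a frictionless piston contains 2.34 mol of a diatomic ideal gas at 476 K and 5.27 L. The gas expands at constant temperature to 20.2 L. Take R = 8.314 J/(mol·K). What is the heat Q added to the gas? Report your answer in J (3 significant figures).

Q ≈ 12400 J

Isothermal ⇒ ΔU = 0, so Q = W = nRT ln(V₂/V₁).
Q = (2.34)(8.314)(476) ln(20.2/5.27) = 9260 × 1.344 = 12443 J.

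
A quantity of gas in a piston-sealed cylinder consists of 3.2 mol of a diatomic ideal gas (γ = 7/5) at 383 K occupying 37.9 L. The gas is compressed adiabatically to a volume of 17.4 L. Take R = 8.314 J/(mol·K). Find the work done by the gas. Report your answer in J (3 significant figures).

W ≈ -9310 J

Adiabatic: TV^(γ−1) = const with γ = 7/5.
T₂ = T₁ (V₁/V₂)^(γ−1) = 383 × (37.9/17.4)^0.4 = 383 × 1.365 = 522.9 K.
W_by = nCᵥ(T₁ − T₂) = (3.2)(20.79)(383 − 522.9) = -9306 J.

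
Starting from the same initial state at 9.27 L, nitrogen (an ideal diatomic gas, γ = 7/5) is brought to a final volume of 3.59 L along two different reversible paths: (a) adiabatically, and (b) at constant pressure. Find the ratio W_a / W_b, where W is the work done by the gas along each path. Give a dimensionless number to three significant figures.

W_a / W_b ≈ 1.88

Path (a) adiabatic: W = P₁V₁(1 − (V₁/V₂)^(γ−1))/(γ−1) → W_a/(P₁V₁) = -1.154.
Path (b) isobaric: W = P₁(V₂ − V₁) → W_b/(P₁V₁) = -0.6127.
W_a / W_b = -1.154 / -0.6127 = 1.883.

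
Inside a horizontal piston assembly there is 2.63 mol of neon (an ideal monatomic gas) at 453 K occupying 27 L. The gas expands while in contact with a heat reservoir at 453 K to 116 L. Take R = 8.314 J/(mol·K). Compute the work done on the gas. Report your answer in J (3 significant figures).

W ≈ -14400 J

Isothermal: W = nRT ln(V₂/V₁).
W = (2.63)(8.314)(453) × ln(116/27)
  = 9905 × 1.458
W_by_gas = 14439 J; work on gas = −W_by = -14439 J.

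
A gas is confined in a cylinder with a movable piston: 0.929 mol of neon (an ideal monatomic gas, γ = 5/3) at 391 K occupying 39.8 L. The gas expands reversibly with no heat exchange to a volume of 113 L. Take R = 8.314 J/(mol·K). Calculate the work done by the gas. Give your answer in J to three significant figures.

W ≈ 2270 J

Adiabatic: TV^(γ−1) = const with γ = 5/3.
T₂ = T₁ (V₁/V₂)^(γ−1) = 391 × (39.8/113)^0.667 = 391 × 0.4987 = 195 K.
W_by = nCᵥ(T₁ − T₂) = (0.929)(12.47)(391 − 195) = 2271 J.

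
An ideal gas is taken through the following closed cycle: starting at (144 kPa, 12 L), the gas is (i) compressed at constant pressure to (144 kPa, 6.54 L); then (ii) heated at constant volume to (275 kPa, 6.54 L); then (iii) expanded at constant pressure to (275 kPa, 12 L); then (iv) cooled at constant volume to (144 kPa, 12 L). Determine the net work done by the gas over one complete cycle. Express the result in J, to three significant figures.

W_net ≈ 715 J

Constant-volume legs do no work.
W(i) = (144)(6.54 − 12) = -786.2 J; W(iii) = (275)(12 − 6.54) = 1502 J.
W_net = -786.2 + 1502 = 715.3 J (the clockwise enclosed area).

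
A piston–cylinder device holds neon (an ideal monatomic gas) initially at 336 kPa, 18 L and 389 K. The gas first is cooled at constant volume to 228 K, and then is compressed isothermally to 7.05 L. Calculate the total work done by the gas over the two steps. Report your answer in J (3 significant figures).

Step 1 (isochoric): W = 0 (constant volume).
After step 1: P = 196.9 kPa (V unchanged).
Step 2 (isothermal): W = P₁V₁ ln(V₂/V₁) = (3545) ln(7.05/18) = -3323 J.
W_total = 0 − 3323 = -3323 J.

W_total ≈ -3320 J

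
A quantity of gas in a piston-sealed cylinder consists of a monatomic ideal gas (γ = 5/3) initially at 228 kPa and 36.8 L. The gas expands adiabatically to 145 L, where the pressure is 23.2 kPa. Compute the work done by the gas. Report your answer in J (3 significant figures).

W ≈ 7540 J

Adiabatic: W = (P₁V₁ − P₂V₂)/(γ − 1) with γ = 5/3.
P₁V₁ = 8390 J, P₂V₂ = 3364 J.
W = (8390 − 3364) / 0.6667 = 7540 J.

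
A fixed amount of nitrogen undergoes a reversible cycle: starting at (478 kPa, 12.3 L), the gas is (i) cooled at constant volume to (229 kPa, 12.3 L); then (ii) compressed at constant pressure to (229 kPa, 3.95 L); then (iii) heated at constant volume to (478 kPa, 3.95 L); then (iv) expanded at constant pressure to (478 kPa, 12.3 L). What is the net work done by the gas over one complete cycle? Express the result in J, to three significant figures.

Constant-volume legs do no work.
W(ii) = (229)(3.95 − 12.3) = -1912 J; W(iv) = (478)(12.3 − 3.95) = 3991 J.
W_net = -1912 + 3991 = 2079 J (the clockwise enclosed area).

W_net ≈ 2080 J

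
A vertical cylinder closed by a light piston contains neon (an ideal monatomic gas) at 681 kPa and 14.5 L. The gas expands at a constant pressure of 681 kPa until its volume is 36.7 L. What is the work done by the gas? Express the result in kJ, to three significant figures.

Isobaric: W = P ΔV.
W = (681 kPa)(36.7 − 14.5 L) = (681)(22.2) = 15118 J.

W ≈ 15.1 kJ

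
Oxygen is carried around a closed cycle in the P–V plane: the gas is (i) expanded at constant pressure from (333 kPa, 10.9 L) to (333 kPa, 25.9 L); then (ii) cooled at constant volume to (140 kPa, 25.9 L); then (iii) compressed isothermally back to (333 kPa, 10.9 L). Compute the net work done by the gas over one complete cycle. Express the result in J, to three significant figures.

W_net ≈ 1860 J

Leg (i): W = PΔV = (333)(25.9 − 10.9) = 4995 J.
Leg (ii): W = 0.
Leg (iii): W = PᵢVᵢ ln(V_f/Vᵢ) = (3626) ln(10.9/25.9) = -3138 J.
W_net = 4995 − 3138 = 1857 J.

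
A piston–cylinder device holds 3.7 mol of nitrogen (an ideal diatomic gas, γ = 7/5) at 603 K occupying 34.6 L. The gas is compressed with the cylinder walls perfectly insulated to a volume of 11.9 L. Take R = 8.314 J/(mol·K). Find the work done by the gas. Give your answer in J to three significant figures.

Adiabatic: TV^(γ−1) = const with γ = 7/5.
T₂ = T₁ (V₁/V₂)^(γ−1) = 603 × (34.6/11.9)^0.4 = 603 × 1.533 = 924.1 K.
W_by = nCᵥ(T₁ − T₂) = (3.7)(20.79)(603 − 924.1) = -24696 J.

W ≈ -24700 J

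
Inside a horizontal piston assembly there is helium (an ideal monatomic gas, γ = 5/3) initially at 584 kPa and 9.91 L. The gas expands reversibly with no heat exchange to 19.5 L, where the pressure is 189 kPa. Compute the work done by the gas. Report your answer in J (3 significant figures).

W ≈ 3150 J

Adiabatic: W = (P₁V₁ − P₂V₂)/(γ − 1) with γ = 5/3.
P₁V₁ = 5787 J, P₂V₂ = 3686 J.
W = (5787 − 3686) / 0.6667 = 3153 J.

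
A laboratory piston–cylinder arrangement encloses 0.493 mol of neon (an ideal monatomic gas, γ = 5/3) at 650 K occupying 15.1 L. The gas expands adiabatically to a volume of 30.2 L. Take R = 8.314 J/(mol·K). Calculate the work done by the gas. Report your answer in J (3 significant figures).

W ≈ 1480 J

Adiabatic: TV^(γ−1) = const with γ = 5/3.
T₂ = T₁ (V₁/V₂)^(γ−1) = 650 × (15.1/30.2)^0.667 = 650 × 0.63 = 409.5 K.
W_by = nCᵥ(T₁ − T₂) = (0.493)(12.47)(650 − 409.5) = 1479 J.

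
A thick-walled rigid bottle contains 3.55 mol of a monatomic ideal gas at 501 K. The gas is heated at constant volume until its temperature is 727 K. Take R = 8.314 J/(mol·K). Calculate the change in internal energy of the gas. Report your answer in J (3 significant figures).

ΔU ≈ 10000 J

Constant volume ⇒ W = 0, so Q = ΔU = nCᵥΔT with Cᵥ = 3R/2 = 12.47 J/(mol·K).
ΔU = (3.55)(12.47)(727 − 501) = 10005 J.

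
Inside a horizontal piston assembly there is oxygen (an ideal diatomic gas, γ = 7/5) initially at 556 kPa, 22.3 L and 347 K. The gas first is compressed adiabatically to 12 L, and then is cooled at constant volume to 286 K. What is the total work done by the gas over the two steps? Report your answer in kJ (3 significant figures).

Step 1 (adiabatic): W = (P₁V₁ − P₂V₂)/(γ−1) = (12399 − 15887)/0.4 = -8719 J.
Step 2 (isochoric): W = 0 (constant volume).
W_total = -8719 + 0 = -8719 J.

W_total ≈ -8.72 kJ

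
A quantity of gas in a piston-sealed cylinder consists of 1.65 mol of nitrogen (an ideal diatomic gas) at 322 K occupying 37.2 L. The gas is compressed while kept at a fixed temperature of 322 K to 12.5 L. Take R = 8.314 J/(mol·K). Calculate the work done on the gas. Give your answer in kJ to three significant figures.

W ≈ 4.82 kJ

Isothermal: W = nRT ln(V₂/V₁).
W = (1.65)(8.314)(322) × ln(12.5/37.2)
  = 4417 × -1.091
W_by_gas = -4817 J; work on gas = −W_by = 4817 J.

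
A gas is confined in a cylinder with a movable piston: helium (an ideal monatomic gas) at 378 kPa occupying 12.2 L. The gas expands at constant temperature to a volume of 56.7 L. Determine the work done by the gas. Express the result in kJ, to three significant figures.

W ≈ 7.08 kJ

Isothermal: W = nRT ln(V₂/V₁) = P₁V₁ ln(V₂/V₁).
P₁V₁ = (378 kPa)(12.2 L) = 4612 J.
W = 4612 × ln(56.7/12.2) = 4612 × 1.536
W_by_gas = 7085 J.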